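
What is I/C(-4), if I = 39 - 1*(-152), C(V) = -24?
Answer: -191/24 ≈ -7.9583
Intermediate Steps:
I = 191 (I = 39 + 152 = 191)
I/C(-4) = 191/(-24) = 191*(-1/24) = -191/24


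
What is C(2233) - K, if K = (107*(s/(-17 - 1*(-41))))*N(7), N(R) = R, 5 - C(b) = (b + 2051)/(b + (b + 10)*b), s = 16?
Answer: -5203856/10527 ≈ -494.33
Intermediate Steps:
C(b) = 5 - (2051 + b)/(b + b*(10 + b)) (C(b) = 5 - (b + 2051)/(b + (b + 10)*b) = 5 - (2051 + b)/(b + (10 + b)*b) = 5 - (2051 + b)/(b + b*(10 + b)))
K = 1498/3 (K = (107*(16/(-17 - 1*(-41))))*7 = (107*(16/(-17 + 41)))*7 = (107*(16/24))*7 = (107*(16*(1/24)))*7 = (107*(2/3))*7 = (214/3)*7 = 1498/3 ≈ 499.33)
C(2233) - K = (-2051 + 5*2233**2 + 54*2233)/(2233*(11 + 2233)) - 1*1498/3 = (1/2233)*(-2051 + 5*4986289 + 120582)/2244 - 1498/3 = (1/2233)*(1/2244)*(-2051 + 24931445 + 120582) - 1498/3 = (1/2233)*(1/2244)*25049976 - 1498/3 = 17542/3509 - 1498/3 = -5203856/10527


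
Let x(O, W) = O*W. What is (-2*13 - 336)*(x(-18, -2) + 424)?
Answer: -166520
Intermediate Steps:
(-2*13 - 336)*(x(-18, -2) + 424) = (-2*13 - 336)*(-18*(-2) + 424) = (-26 - 336)*(36 + 424) = -362*460 = -166520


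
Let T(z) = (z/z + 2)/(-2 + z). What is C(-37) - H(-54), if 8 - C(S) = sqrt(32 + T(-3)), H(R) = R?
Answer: 62 - sqrt(785)/5 ≈ 56.396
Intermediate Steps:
T(z) = 3/(-2 + z) (T(z) = (1 + 2)/(-2 + z) = 3/(-2 + z))
C(S) = 8 - sqrt(785)/5 (C(S) = 8 - sqrt(32 + 3/(-2 - 3)) = 8 - sqrt(32 + 3/(-5)) = 8 - sqrt(32 + 3*(-1/5)) = 8 - sqrt(32 - 3/5) = 8 - sqrt(157/5) = 8 - sqrt(785)/5)
C(-37) - H(-54) = (8 - sqrt(785)/5) - 1*(-54) = (8 - sqrt(785)/5) + 54 = 62 - sqrt(785)/5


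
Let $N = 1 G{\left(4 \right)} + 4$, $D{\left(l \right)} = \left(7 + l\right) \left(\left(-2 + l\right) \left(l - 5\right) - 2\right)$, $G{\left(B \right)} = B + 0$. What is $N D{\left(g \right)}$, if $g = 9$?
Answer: $3328$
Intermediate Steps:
$G{\left(B \right)} = B$
$D{\left(l \right)} = \left(-2 + \left(-5 + l\right) \left(-2 + l\right)\right) \left(7 + l\right)$ ($D{\left(l \right)} = \left(7 + l\right) \left(\left(-2 + l\right) \left(-5 + l\right) - 2\right) = \left(7 + l\right) \left(\left(-5 + l\right) \left(-2 + l\right) - 2\right) = \left(7 + l\right) \left(-2 + \left(-5 + l\right) \left(-2 + l\right)\right) = \left(-2 + \left(-5 + l\right) \left(-2 + l\right)\right) \left(7 + l\right)$)
$N = 8$ ($N = 1 \cdot 4 + 4 = 4 + 4 = 8$)
$N D{\left(g \right)} = 8 \left(56 + 9^{3} - 369\right) = 8 \left(56 + 729 - 369\right) = 8 \cdot 416 = 3328$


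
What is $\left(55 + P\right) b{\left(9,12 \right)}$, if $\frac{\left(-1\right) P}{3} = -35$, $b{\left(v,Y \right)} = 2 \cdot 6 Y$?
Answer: $23040$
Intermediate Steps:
$b{\left(v,Y \right)} = 12 Y$
$P = 105$ ($P = \left(-3\right) \left(-35\right) = 105$)
$\left(55 + P\right) b{\left(9,12 \right)} = \left(55 + 105\right) 12 \cdot 12 = 160 \cdot 144 = 23040$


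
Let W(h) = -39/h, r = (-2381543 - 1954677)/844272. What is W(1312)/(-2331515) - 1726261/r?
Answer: 222910691191543444557/663213505448480 ≈ 3.3611e+5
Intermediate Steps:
r = -1084055/211068 (r = -4336220*1/844272 = -1084055/211068 ≈ -5.1360)
W(1312)/(-2331515) - 1726261/r = -39/1312/(-2331515) - 1726261/(-1084055/211068) = -39*1/1312*(-1/2331515) - 1726261*(-211068/1084055) = -39/1312*(-1/2331515) + 364358456748/1084055 = 39/3058947680 + 364358456748/1084055 = 222910691191543444557/663213505448480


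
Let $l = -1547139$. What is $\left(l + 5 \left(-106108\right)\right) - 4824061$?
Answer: $-6901740$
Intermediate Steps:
$\left(l + 5 \left(-106108\right)\right) - 4824061 = \left(-1547139 + 5 \left(-106108\right)\right) - 4824061 = \left(-1547139 - 530540\right) - 4824061 = -2077679 - 4824061 = -6901740$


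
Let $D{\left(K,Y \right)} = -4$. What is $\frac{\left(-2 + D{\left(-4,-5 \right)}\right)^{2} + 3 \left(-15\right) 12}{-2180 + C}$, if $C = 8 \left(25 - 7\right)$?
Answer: $\frac{126}{509} \approx 0.24754$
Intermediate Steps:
$C = 144$ ($C = 8 \cdot 18 = 144$)
$\frac{\left(-2 + D{\left(-4,-5 \right)}\right)^{2} + 3 \left(-15\right) 12}{-2180 + C} = \frac{\left(-2 - 4\right)^{2} + 3 \left(-15\right) 12}{-2180 + 144} = \frac{\left(-6\right)^{2} - 540}{-2036} = \left(36 - 540\right) \left(- \frac{1}{2036}\right) = \left(-504\right) \left(- \frac{1}{2036}\right) = \frac{126}{509}$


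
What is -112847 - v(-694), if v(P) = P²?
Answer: -594483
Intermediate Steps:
-112847 - v(-694) = -112847 - 1*(-694)² = -112847 - 1*481636 = -112847 - 481636 = -594483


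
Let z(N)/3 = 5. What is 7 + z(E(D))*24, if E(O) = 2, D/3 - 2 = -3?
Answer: 367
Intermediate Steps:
D = -3 (D = 6 + 3*(-3) = 6 - 9 = -3)
z(N) = 15 (z(N) = 3*5 = 15)
7 + z(E(D))*24 = 7 + 15*24 = 7 + 360 = 367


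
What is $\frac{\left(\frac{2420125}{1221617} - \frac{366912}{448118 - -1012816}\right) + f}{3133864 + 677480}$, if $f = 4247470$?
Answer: $\frac{421137249195469817}{377895140910677424} \approx 1.1144$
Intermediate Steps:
$\frac{\left(\frac{2420125}{1221617} - \frac{366912}{448118 - -1012816}\right) + f}{3133864 + 677480} = \frac{\left(\frac{2420125}{1221617} - \frac{366912}{448118 - -1012816}\right) + 4247470}{3133864 + 677480} = \frac{\left(2420125 \cdot \frac{1}{1221617} - \frac{366912}{448118 + 1012816}\right) + 4247470}{3811344} = \left(\left(\frac{2420125}{1221617} - \frac{366912}{1460934}\right) + 4247470\right) \frac{1}{3811344} = \left(\left(\frac{2420125}{1221617} - \frac{20384}{81163}\right) + 4247470\right) \frac{1}{3811344} = \left(\frac{171523164447}{99150100571} + 4247470\right) \frac{1}{3811344} = \frac{421137249195469817}{99150100571} \cdot \frac{1}{3811344} = \frac{421137249195469817}{377895140910677424}$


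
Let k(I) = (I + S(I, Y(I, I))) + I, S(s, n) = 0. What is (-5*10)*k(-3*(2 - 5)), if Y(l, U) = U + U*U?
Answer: -900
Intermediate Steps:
Y(l, U) = U + U**2
k(I) = 2*I (k(I) = (I + 0) + I = I + I = 2*I)
(-5*10)*k(-3*(2 - 5)) = (-5*10)*(2*(-3*(2 - 5))) = -100*(-3*(-3)) = -100*9 = -50*18 = -900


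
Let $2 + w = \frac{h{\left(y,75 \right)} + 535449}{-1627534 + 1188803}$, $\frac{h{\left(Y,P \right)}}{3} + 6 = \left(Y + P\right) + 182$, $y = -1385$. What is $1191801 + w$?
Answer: $\frac{522878635022}{438731} \approx 1.1918 \cdot 10^{6}$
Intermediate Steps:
$h{\left(Y,P \right)} = 528 + 3 P + 3 Y$ ($h{\left(Y,P \right)} = -18 + 3 \left(\left(Y + P\right) + 182\right) = -18 + 3 \left(\left(P + Y\right) + 182\right) = -18 + 3 \left(182 + P + Y\right) = -18 + \left(546 + 3 P + 3 Y\right) = 528 + 3 P + 3 Y$)
$w = - \frac{1409509}{438731}$ ($w = -2 + \frac{\left(528 + 3 \cdot 75 + 3 \left(-1385\right)\right) + 535449}{-1627534 + 1188803} = -2 + \frac{\left(528 + 225 - 4155\right) + 535449}{-438731} = -2 + \left(-3402 + 535449\right) \left(- \frac{1}{438731}\right) = -2 + 532047 \left(- \frac{1}{438731}\right) = -2 - \frac{532047}{438731} = - \frac{1409509}{438731} \approx -3.2127$)
$1191801 + w = 1191801 - \frac{1409509}{438731} = \frac{522878635022}{438731}$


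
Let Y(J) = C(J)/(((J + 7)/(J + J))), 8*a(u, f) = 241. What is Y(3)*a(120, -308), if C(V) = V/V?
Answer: 723/40 ≈ 18.075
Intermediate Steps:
a(u, f) = 241/8 (a(u, f) = (⅛)*241 = 241/8)
C(V) = 1
Y(J) = 2*J/(7 + J) (Y(J) = 1/((J + 7)/(J + J)) = 1/((7 + J)/((2*J))) = 1/((7 + J)*(1/(2*J))) = 1/((7 + J)/(2*J)) = 1*(2*J/(7 + J)) = 2*J/(7 + J))
Y(3)*a(120, -308) = (2*3/(7 + 3))*(241/8) = (2*3/10)*(241/8) = (2*3*(⅒))*(241/8) = (⅗)*(241/8) = 723/40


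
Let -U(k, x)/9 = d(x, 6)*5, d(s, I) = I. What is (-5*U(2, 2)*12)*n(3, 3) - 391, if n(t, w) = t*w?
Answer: 145409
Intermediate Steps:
U(k, x) = -270 (U(k, x) = -54*5 = -9*30 = -270)
(-5*U(2, 2)*12)*n(3, 3) - 391 = (-5*(-270)*12)*(3*3) - 391 = (1350*12)*9 - 391 = 16200*9 - 391 = 145800 - 391 = 145409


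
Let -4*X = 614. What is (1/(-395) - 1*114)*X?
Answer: 13824517/790 ≈ 17499.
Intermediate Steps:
X = -307/2 (X = -1/4*614 = -307/2 ≈ -153.50)
(1/(-395) - 1*114)*X = (1/(-395) - 1*114)*(-307/2) = (-1/395 - 114)*(-307/2) = -45031/395*(-307/2) = 13824517/790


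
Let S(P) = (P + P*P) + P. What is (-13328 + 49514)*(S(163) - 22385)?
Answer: 163198860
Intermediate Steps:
S(P) = P² + 2*P (S(P) = (P + P²) + P = P² + 2*P)
(-13328 + 49514)*(S(163) - 22385) = (-13328 + 49514)*(163*(2 + 163) - 22385) = 36186*(163*165 - 22385) = 36186*(26895 - 22385) = 36186*4510 = 163198860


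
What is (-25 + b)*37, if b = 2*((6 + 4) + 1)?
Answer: -111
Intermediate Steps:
b = 22 (b = 2*(10 + 1) = 2*11 = 22)
(-25 + b)*37 = (-25 + 22)*37 = -3*37 = -111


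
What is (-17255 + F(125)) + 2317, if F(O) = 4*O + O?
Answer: -14313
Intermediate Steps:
F(O) = 5*O
(-17255 + F(125)) + 2317 = (-17255 + 5*125) + 2317 = (-17255 + 625) + 2317 = -16630 + 2317 = -14313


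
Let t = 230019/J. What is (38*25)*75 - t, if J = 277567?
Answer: 19776418731/277567 ≈ 71249.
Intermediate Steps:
t = 230019/277567 ≈ 0.82870
(38*25)*75 - t = (38*25)*75 - 1*230019/277567 = 950*75 - 230019/277567 = 71250 - 230019/277567 = 19776418731/277567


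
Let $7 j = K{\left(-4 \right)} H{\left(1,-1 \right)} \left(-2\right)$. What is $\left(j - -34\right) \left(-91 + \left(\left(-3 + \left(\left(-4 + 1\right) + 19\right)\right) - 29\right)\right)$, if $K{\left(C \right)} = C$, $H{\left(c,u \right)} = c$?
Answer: $- \frac{26322}{7} \approx -3760.3$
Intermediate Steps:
$j = \frac{8}{7}$ ($j = \frac{\left(-4\right) 1 \left(-2\right)}{7} = \frac{\left(-4\right) \left(-2\right)}{7} = \frac{1}{7} \cdot 8 = \frac{8}{7} \approx 1.1429$)
$\left(j - -34\right) \left(-91 + \left(\left(-3 + \left(\left(-4 + 1\right) + 19\right)\right) - 29\right)\right) = \left(\frac{8}{7} - -34\right) \left(-91 + \left(\left(-3 + \left(\left(-4 + 1\right) + 19\right)\right) - 29\right)\right) = \left(\frac{8}{7} + 34\right) \left(-91 + \left(\left(-3 + \left(-3 + 19\right)\right) - 29\right)\right) = \frac{246 \left(-91 + \left(\left(-3 + 16\right) - 29\right)\right)}{7} = \frac{246 \left(-91 + \left(13 - 29\right)\right)}{7} = \frac{246 \left(-91 - 16\right)}{7} = \frac{246}{7} \left(-107\right) = - \frac{26322}{7}$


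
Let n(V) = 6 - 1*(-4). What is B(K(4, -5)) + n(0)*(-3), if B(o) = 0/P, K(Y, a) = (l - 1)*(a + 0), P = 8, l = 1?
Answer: -30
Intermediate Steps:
K(Y, a) = 0 (K(Y, a) = (1 - 1)*(a + 0) = 0*a = 0)
n(V) = 10 (n(V) = 6 + 4 = 10)
B(o) = 0 (B(o) = 0/8 = 0*(1/8) = 0)
B(K(4, -5)) + n(0)*(-3) = 0 + 10*(-3) = 0 - 30 = -30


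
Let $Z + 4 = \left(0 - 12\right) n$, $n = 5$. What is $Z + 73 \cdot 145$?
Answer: $10521$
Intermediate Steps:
$Z = -64$ ($Z = -4 + \left(0 - 12\right) 5 = -4 - 60 = -64$)
$Z + 73 \cdot 145 = -64 + 73 \cdot 145 = -64 + 10585 = 10521$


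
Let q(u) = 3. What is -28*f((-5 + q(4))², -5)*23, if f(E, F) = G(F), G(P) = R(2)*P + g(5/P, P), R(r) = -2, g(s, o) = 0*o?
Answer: -6440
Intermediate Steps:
g(s, o) = 0
G(P) = -2*P (G(P) = -2*P + 0 = -2*P)
f(E, F) = -2*F
-28*f((-5 + q(4))², -5)*23 = -(-56)*(-5)*23 = -28*10*23 = -280*23 = -6440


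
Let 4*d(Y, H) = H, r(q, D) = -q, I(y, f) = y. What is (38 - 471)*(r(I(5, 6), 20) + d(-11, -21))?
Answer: 17753/4 ≈ 4438.3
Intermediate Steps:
d(Y, H) = H/4
(38 - 471)*(r(I(5, 6), 20) + d(-11, -21)) = (38 - 471)*(-1*5 + (¼)*(-21)) = -433*(-5 - 21/4) = -433*(-41/4) = 17753/4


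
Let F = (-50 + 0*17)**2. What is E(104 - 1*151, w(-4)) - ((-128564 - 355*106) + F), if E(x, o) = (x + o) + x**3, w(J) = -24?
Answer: 59800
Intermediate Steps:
E(x, o) = o + x + x**3 (E(x, o) = (o + x) + x**3 = o + x + x**3)
F = 2500 (F = (-50 + 0)**2 = (-50)**2 = 2500)
E(104 - 1*151, w(-4)) - ((-128564 - 355*106) + F) = (-24 + (104 - 1*151) + (104 - 1*151)**3) - ((-128564 - 355*106) + 2500) = (-24 + (104 - 151) + (104 - 151)**3) - ((-128564 - 37630) + 2500) = (-24 - 47 + (-47)**3) - (-166194 + 2500) = (-24 - 47 - 103823) - 1*(-163694) = -103894 + 163694 = 59800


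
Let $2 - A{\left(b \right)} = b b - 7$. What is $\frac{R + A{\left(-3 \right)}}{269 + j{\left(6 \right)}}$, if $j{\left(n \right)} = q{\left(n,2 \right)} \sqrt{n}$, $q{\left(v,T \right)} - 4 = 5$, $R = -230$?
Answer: $- \frac{538}{625} + \frac{18 \sqrt{6}}{625} \approx -0.79025$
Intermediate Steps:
$A{\left(b \right)} = 9 - b^{2}$ ($A{\left(b \right)} = 2 - \left(b b - 7\right) = 2 - \left(b^{2} - 7\right) = 2 - \left(-7 + b^{2}\right) = 9 - b^{2}$)
$q{\left(v,T \right)} = 9$ ($q{\left(v,T \right)} = 4 + 5 = 9$)
$j{\left(n \right)} = 9 \sqrt{n}$
$\frac{R + A{\left(-3 \right)}}{269 + j{\left(6 \right)}} = \frac{-230 + \left(9 - \left(-3\right)^{2}\right)}{269 + 9 \sqrt{6}} = \frac{-230 + \left(9 - 9\right)}{269 + 9 \sqrt{6}} = \frac{-230 + 0}{269 + 9 \sqrt{6}} = - \frac{230}{269 + 9 \sqrt{6}}$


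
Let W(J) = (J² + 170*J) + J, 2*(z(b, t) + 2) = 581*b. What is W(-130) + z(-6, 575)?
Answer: -7075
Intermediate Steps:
z(b, t) = -2 + 581*b/2 (z(b, t) = -2 + (581*b)/2 = -2 + 581*b/2)
W(J) = J² + 171*J
W(-130) + z(-6, 575) = -130*(171 - 130) + (-2 + (581/2)*(-6)) = -130*41 + (-2 - 1743) = -5330 - 1745 = -7075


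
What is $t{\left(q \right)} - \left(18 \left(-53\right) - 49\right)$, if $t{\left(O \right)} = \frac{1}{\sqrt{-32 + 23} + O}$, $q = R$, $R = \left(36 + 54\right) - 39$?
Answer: $\frac{872627}{870} - \frac{i}{870} \approx 1003.0 - 0.0011494 i$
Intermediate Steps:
$R = 51$ ($R = 90 - 39 = 51$)
$q = 51$
$t{\left(O \right)} = \frac{1}{O + 3 i}$ ($t{\left(O \right)} = \frac{1}{\sqrt{-9} + O} = \frac{1}{3 i + O} = \frac{1}{O + 3 i}$)
$t{\left(q \right)} - \left(18 \left(-53\right) - 49\right) = \frac{1}{51 + 3 i} - \left(18 \left(-53\right) - 49\right) = \frac{51 - 3 i}{2610} - \left(-954 - 49\right) = \frac{51 - 3 i}{2610} - -1003 = \frac{51 - 3 i}{2610} + 1003 = 1003 + \frac{51 - 3 i}{2610}$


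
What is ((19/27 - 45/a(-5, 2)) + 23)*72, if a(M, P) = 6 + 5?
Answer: 46600/33 ≈ 1412.1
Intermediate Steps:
a(M, P) = 11
((19/27 - 45/a(-5, 2)) + 23)*72 = ((19/27 - 45/11) + 23)*72 = (-1006/297 + 23)*72 = (5825/297)*72 = 46600/33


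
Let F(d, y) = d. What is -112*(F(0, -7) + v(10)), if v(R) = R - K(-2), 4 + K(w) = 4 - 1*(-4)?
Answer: -672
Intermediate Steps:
K(w) = 4 (K(w) = -4 + (4 - 1*(-4)) = -4 + (4 + 4) = -4 + 8 = 4)
v(R) = -4 + R (v(R) = R - 1*4 = R - 4 = -4 + R)
-112*(F(0, -7) + v(10)) = -112*(0 + (-4 + 10)) = -112*(0 + 6) = -112*6 = -672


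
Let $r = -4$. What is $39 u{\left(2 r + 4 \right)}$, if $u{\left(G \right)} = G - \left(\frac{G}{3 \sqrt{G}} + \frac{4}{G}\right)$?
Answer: $-117 - 26 i \approx -117.0 - 26.0 i$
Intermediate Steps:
$u{\left(G \right)} = G - \frac{4}{G} - \frac{\sqrt{G}}{3}$ ($u{\left(G \right)} = G - \left(G \frac{1}{3 \sqrt{G}} + \frac{4}{G}\right) = G - \left(\frac{\sqrt{G}}{3} + \frac{4}{G}\right) = G - \left(\frac{4}{G} + \frac{\sqrt{G}}{3}\right) = G - \frac{4}{G} - \frac{\sqrt{G}}{3}$)
$39 u{\left(2 r + 4 \right)} = 39 \left(\left(2 \left(-4\right) + 4\right) - \frac{4}{2 \left(-4\right) + 4} - \frac{\sqrt{2 \left(-4\right) + 4}}{3}\right) = 39 \left(\left(-8 + 4\right) - \frac{4}{-8 + 4} - \frac{\sqrt{-8 + 4}}{3}\right) = 39 \left(-4 - \frac{4}{-4} - \frac{\sqrt{-4}}{3}\right) = 39 \left(-4 - -1 - \frac{2 i}{3}\right) = 39 \left(-4 + 1 - \frac{2 i}{3}\right) = 39 \left(-3 - \frac{2 i}{3}\right) = -117 - 26 i$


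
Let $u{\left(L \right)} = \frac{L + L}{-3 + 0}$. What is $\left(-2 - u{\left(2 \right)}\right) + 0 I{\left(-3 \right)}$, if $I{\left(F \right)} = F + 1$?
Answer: $- \frac{2}{3} \approx -0.66667$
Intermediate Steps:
$u{\left(L \right)} = - \frac{2 L}{3}$ ($u{\left(L \right)} = \frac{2 L}{-3} = 2 L \left(- \frac{1}{3}\right) = - \frac{2 L}{3}$)
$I{\left(F \right)} = 1 + F$
$\left(-2 - u{\left(2 \right)}\right) + 0 I{\left(-3 \right)} = \left(-2 - \left(- \frac{2}{3}\right) 2\right) + 0 \left(1 - 3\right) = \left(-2 - - \frac{4}{3}\right) + 0 \left(-2\right) = \left(-2 + \frac{4}{3}\right) + 0 = - \frac{2}{3} + 0 = - \frac{2}{3}$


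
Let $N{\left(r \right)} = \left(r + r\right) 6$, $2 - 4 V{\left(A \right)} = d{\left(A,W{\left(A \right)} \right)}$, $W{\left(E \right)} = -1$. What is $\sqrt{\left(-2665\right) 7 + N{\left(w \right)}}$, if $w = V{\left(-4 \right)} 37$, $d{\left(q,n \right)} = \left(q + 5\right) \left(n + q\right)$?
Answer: $i \sqrt{17878} \approx 133.71 i$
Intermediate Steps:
$d{\left(q,n \right)} = \left(5 + q\right) \left(n + q\right)$
$V{\left(A \right)} = \frac{7}{4} - A - \frac{A^{2}}{4}$ ($V{\left(A \right)} = \frac{1}{2} - \frac{A^{2} + 5 \left(-1\right) + 5 A - A}{4} = \frac{1}{2} - \frac{A^{2} - 5 + 5 A - A}{4} = \frac{1}{2} - \frac{-5 + A^{2} + 4 A}{4} = \frac{1}{2} - \left(- \frac{5}{4} + A + \frac{A^{2}}{4}\right) = \frac{7}{4} - A - \frac{A^{2}}{4}$)
$w = \frac{259}{4}$ ($w = \left(\frac{7}{4} - -4 - \frac{\left(-4\right)^{2}}{4}\right) 37 = \left(\frac{7}{4} + 4 - 4\right) 37 = \frac{7}{4} \cdot 37 = \frac{259}{4} \approx 64.75$)
$N{\left(r \right)} = 12 r$ ($N{\left(r \right)} = 2 r 6 = 12 r$)
$\sqrt{\left(-2665\right) 7 + N{\left(w \right)}} = \sqrt{\left(-2665\right) 7 + 12 \cdot \frac{259}{4}} = \sqrt{-18655 + 777} = \sqrt{-17878} = i \sqrt{17878}$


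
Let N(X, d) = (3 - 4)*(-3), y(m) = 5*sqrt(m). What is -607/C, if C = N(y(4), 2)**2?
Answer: -607/9 ≈ -67.444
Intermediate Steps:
N(X, d) = 3 (N(X, d) = -1*(-3) = 3)
C = 9 (C = 3**2 = 9)
-607/C = -607/9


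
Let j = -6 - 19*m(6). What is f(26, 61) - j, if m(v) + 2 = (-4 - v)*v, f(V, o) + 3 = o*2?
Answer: -1053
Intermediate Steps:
f(V, o) = -3 + 2*o (f(V, o) = -3 + o*2 = -3 + 2*o)
m(v) = -2 + v*(-4 - v) (m(v) = -2 + (-4 - v)*v = -2 + v*(-4 - v))
j = 1172 (j = -6 - 19*(-2 - 1*6² - 4*6) = -6 - 19*(-2 - 1*36 - 24) = -6 - 19*(-2 - 36 - 24) = -6 - 19*(-62) = -6 + 1178 = 1172)
f(26, 61) - j = (-3 + 2*61) - 1*1172 = (-3 + 122) - 1172 = 119 - 1172 = -1053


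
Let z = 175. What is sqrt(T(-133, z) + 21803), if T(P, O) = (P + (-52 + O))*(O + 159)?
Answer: sqrt(18463) ≈ 135.88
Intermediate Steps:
T(P, O) = (159 + O)*(-52 + O + P) (T(P, O) = (-52 + O + P)*(159 + O) = (159 + O)*(-52 + O + P))
sqrt(T(-133, z) + 21803) = sqrt((-8268 + 175**2 + 107*175 + 159*(-133) + 175*(-133)) + 21803) = sqrt((-8268 + 30625 + 18725 - 21147 - 23275) + 21803) = sqrt(-3340 + 21803) = sqrt(18463)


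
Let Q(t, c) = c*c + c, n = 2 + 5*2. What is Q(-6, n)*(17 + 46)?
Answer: 9828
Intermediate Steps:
n = 12 (n = 2 + 10 = 12)
Q(t, c) = c + c² (Q(t, c) = c² + c = c + c²)
Q(-6, n)*(17 + 46) = (12*(1 + 12))*(17 + 46) = (12*13)*63 = 156*63 = 9828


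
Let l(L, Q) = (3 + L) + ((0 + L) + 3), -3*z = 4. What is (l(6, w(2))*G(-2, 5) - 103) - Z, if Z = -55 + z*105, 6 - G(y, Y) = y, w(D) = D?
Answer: 236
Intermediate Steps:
z = -4/3 (z = -⅓*4 = -4/3 ≈ -1.3333)
l(L, Q) = 6 + 2*L (l(L, Q) = (3 + L) + (L + 3) = (3 + L) + (3 + L) = 6 + 2*L)
G(y, Y) = 6 - y
Z = -195 (Z = -55 - 4/3*105 = -55 - 140 = -195)
(l(6, w(2))*G(-2, 5) - 103) - Z = ((6 + 2*6)*(6 - 1*(-2)) - 103) - 1*(-195) = ((6 + 12)*(6 + 2) - 103) + 195 = (18*8 - 103) + 195 = (144 - 103) + 195 = 41 + 195 = 236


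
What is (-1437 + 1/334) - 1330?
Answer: -924177/334 ≈ -2767.0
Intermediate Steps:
(-1437 + 1/334) - 1330 = -479957/334 - 1330 = -924177/334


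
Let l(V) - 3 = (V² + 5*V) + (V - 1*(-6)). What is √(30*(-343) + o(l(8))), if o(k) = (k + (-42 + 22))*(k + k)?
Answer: 2*√3538 ≈ 118.96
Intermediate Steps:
l(V) = 9 + V² + 6*V (l(V) = 3 + ((V² + 5*V) + (V - 1*(-6))) = 3 + ((V² + 5*V) + (V + 6)) = 3 + ((V² + 5*V) + (6 + V)) = 3 + (6 + V² + 6*V) = 9 + V² + 6*V)
o(k) = 2*k*(-20 + k) (o(k) = (k - 20)*(2*k) = (-20 + k)*(2*k) = 2*k*(-20 + k))
√(30*(-343) + o(l(8))) = √(30*(-343) + 2*(9 + 8² + 6*8)*(-20 + (9 + 8² + 6*8))) = √(-10290 + 2*(9 + 64 + 48)*(-20 + (9 + 64 + 48))) = √(-10290 + 2*121*(-20 + 121)) = √(-10290 + 2*121*101) = √(-10290 + 24442) = √14152 = 2*√3538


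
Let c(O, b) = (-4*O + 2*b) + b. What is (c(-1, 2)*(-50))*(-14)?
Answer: 7000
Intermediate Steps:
c(O, b) = -4*O + 3*b
(c(-1, 2)*(-50))*(-14) = ((-4*(-1) + 3*2)*(-50))*(-14) = ((4 + 6)*(-50))*(-14) = (10*(-50))*(-14) = -500*(-14) = 7000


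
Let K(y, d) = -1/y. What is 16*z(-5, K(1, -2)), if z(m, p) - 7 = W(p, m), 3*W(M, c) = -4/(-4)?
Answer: 352/3 ≈ 117.33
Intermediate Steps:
W(M, c) = ⅓ (W(M, c) = (-4/(-4))/3 = (-4*(-¼))/3 = (⅓)*1 = ⅓)
z(m, p) = 22/3 (z(m, p) = 7 + ⅓ = 22/3)
16*z(-5, K(1, -2)) = 16*(22/3) = 352/3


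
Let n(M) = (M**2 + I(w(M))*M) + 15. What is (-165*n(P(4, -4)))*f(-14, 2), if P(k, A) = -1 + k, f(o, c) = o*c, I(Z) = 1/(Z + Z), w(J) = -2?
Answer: 107415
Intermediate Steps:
I(Z) = 1/(2*Z)
f(o, c) = c*o
n(M) = 15 + M**2 - M/4 (n(M) = (M**2 + ((1/2)/(-2))*M) + 15 = (M**2 + ((1/2)*(-1/2))*M) + 15 = (M**2 - M/4) + 15 = 15 + M**2 - M/4)
(-165*n(P(4, -4)))*f(-14, 2) = (-165*(15 + (-1 + 4)**2 - (-1 + 4)/4))*(2*(-14)) = -165*(15 + 3**2 - 1/4*3)*(-28) = -165*(15 + 9 - 3/4)*(-28) = -165*93/4*(-28) = -15345/4*(-28) = 107415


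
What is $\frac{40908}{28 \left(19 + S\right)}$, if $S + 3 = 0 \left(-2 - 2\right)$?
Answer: $\frac{1461}{16} \approx 91.313$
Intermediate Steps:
$S = -3$ ($S = -3 + 0 \left(-2 - 2\right) = -3 + 0 \left(-4\right) = -3 + 0 = -3$)
$\frac{40908}{28 \left(19 + S\right)} = \frac{40908}{28 \left(19 - 3\right)} = \frac{40908}{28 \cdot 16} = \frac{40908}{448} = 40908 \cdot \frac{1}{448} = \frac{1461}{16}$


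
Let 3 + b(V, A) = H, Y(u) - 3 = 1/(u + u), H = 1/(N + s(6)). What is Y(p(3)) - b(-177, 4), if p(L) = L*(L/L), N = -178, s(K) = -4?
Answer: 1685/273 ≈ 6.1722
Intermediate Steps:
p(L) = L (p(L) = L*1 = L)
H = -1/182 (H = 1/(-178 - 4) = 1/(-182) = -1/182 ≈ -0.0054945)
Y(u) = 3 + 1/(2*u) (Y(u) = 3 + 1/(u + u) = 3 + 1/(2*u))
b(V, A) = -547/182 (b(V, A) = -3 - 1/182 = -547/182)
Y(p(3)) - b(-177, 4) = (3 + (1/2)/3) - 1*(-547/182) = (3 + (1/2)*(1/3)) + 547/182 = (3 + 1/6) + 547/182 = 19/6 + 547/182 = 1685/273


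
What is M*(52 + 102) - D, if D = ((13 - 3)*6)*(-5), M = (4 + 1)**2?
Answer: 4150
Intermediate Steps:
M = 25 (M = 5**2 = 25)
D = -300 (D = (10*6)*(-5) = 60*(-5) = -300)
M*(52 + 102) - D = 25*(52 + 102) - 1*(-300) = 25*154 + 300 = 3850 + 300 = 4150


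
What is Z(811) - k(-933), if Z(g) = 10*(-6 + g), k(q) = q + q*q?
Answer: -861506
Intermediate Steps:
k(q) = q + q²
Z(g) = -60 + 10*g
Z(811) - k(-933) = (-60 + 10*811) - (-933)*(1 - 933) = (-60 + 8110) - (-933)*(-932) = 8050 - 1*869556 = 8050 - 869556 = -861506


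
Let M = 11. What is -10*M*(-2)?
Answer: 220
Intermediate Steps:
-10*M*(-2) = -10*11*(-2) = -110*(-2) = 220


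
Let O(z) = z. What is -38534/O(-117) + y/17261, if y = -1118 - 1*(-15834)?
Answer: 666857146/2019537 ≈ 330.20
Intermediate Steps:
y = 14716 (y = -1118 + 15834 = 14716)
-38534/O(-117) + y/17261 = -38534/(-117) + 14716/17261 = -38534*(-1/117) + 14716*(1/17261) = 38534/117 + 14716/17261 = 666857146/2019537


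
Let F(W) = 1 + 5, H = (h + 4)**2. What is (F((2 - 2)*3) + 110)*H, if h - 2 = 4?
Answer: 11600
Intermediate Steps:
h = 6 (h = 2 + 4 = 6)
H = 100 (H = (6 + 4)**2 = 10**2 = 100)
F(W) = 6
(F((2 - 2)*3) + 110)*H = (6 + 110)*100 = 116*100 = 11600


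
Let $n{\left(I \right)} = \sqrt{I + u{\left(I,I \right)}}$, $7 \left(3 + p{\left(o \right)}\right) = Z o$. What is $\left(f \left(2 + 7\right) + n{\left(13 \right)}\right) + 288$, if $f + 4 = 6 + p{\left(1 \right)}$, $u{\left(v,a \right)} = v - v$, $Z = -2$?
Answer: $\frac{1935}{7} + \sqrt{13} \approx 280.03$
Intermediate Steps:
$p{\left(o \right)} = -3 - \frac{2 o}{7}$ ($p{\left(o \right)} = -3 + \frac{\left(-2\right) o}{7} = -3 - \frac{2 o}{7}$)
$u{\left(v,a \right)} = 0$
$n{\left(I \right)} = \sqrt{I}$ ($n{\left(I \right)} = \sqrt{I + 0} = \sqrt{I}$)
$f = - \frac{9}{7}$ ($f = -4 + \left(6 - \frac{23}{7}\right) = -4 + \frac{19}{7} = - \frac{9}{7} \approx -1.2857$)
$\left(f \left(2 + 7\right) + n{\left(13 \right)}\right) + 288 = \left(- \frac{9 \left(2 + 7\right)}{7} + \sqrt{13}\right) + 288 = \left(\left(- \frac{9}{7}\right) 9 + \sqrt{13}\right) + 288 = \left(- \frac{81}{7} + \sqrt{13}\right) + 288 = \frac{1935}{7} + \sqrt{13}$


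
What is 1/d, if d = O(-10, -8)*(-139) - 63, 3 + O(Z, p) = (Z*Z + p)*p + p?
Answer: 1/103770 ≈ 9.6367e-6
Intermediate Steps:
O(Z, p) = -3 + p + p*(p + Z²) (O(Z, p) = -3 + ((Z*Z + p)*p + p) = -3 + ((Z² + p)*p + p) = -3 + ((p + Z²)*p + p) = -3 + (p*(p + Z²) + p) = -3 + (p + p*(p + Z²)) = -3 + p + p*(p + Z²))
d = 103770 (d = (-3 - 8 + (-8)² - 8*(-10)²)*(-139) - 63 = (-3 - 8 + 64 - 8*100)*(-139) - 63 = (-3 - 8 + 64 - 800)*(-139) - 63 = -747*(-139) - 63 = 103833 - 63 = 103770)
1/d = 1/103770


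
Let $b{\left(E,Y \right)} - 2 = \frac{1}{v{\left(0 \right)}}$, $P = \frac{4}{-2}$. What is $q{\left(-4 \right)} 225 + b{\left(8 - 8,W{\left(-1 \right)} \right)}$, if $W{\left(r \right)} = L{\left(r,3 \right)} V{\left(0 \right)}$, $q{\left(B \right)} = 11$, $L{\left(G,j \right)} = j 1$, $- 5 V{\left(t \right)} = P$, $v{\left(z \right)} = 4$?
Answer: $\frac{9909}{4} \approx 2477.3$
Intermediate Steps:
$P = -2$ ($P = 4 \left(- \frac{1}{2}\right) = -2$)
$V{\left(t \right)} = \frac{2}{5}$ ($V{\left(t \right)} = \left(- \frac{1}{5}\right) \left(-2\right) = \frac{2}{5}$)
$L{\left(G,j \right)} = j$
$W{\left(r \right)} = \frac{6}{5}$ ($W{\left(r \right)} = 3 \cdot \frac{2}{5} = \frac{6}{5}$)
$b{\left(E,Y \right)} = \frac{9}{4}$ ($b{\left(E,Y \right)} = 2 + \frac{1}{4} = \frac{9}{4}$)
$q{\left(-4 \right)} 225 + b{\left(8 - 8,W{\left(-1 \right)} \right)} = 11 \cdot 225 + \frac{9}{4} = 2475 + \frac{9}{4} = \frac{9909}{4}$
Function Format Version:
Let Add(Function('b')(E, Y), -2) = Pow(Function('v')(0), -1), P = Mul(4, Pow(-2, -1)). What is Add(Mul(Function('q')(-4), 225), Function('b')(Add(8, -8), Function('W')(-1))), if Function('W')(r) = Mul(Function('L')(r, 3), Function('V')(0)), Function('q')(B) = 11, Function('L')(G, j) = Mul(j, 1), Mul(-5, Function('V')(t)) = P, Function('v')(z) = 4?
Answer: Rational(9909, 4) ≈ 2477.3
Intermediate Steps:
P = -2 (P = Mul(4, Rational(-1, 2)) = -2)
Function('V')(t) = Rational(2, 5) (Function('V')(t) = Mul(Rational(-1, 5), -2) = Rational(2, 5))
Function('L')(G, j) = j
Function('W')(r) = Rational(6, 5) (Function('W')(r) = Mul(3, Rational(2, 5)) = Rational(6, 5))
Function('b')(E, Y) = Rational(9, 4) (Function('b')(E, Y) = Add(2, Pow(4, -1)) = Add(2, Rational(1, 4)) = Rational(9, 4))
Add(Mul(Function('q')(-4), 225), Function('b')(Add(8, -8), Function('W')(-1))) = Add(Mul(11, 225), Rational(9, 4)) = Add(2475, Rational(9, 4)) = Rational(9909, 4)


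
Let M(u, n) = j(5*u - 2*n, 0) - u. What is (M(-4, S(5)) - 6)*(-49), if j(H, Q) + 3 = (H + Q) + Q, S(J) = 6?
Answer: 1813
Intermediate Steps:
j(H, Q) = -3 + H + 2*Q (j(H, Q) = -3 + ((H + Q) + Q) = -3 + (H + 2*Q) = -3 + H + 2*Q)
M(u, n) = -3 - 2*n + 4*u (M(u, n) = (-3 + (5*u - 2*n) + 2*0) - u = (-3 + (-2*n + 5*u) + 0) - u = (-3 - 2*n + 5*u) - u = -3 - 2*n + 4*u)
(M(-4, S(5)) - 6)*(-49) = ((-3 - 2*6 + 4*(-4)) - 6)*(-49) = ((-3 - 12 - 16) - 6)*(-49) = (-31 - 6)*(-49) = -37*(-49) = 1813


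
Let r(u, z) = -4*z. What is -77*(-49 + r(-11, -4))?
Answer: 2541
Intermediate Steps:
-77*(-49 + r(-11, -4)) = -77*(-49 - 4*(-4)) = -77*(-49 + 16) = -77*(-33) = 2541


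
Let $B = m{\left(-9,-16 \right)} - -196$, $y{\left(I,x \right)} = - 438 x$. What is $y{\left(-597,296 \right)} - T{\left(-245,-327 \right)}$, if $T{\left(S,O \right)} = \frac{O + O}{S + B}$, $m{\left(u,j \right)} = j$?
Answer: $- \frac{8427774}{65} \approx -1.2966 \cdot 10^{5}$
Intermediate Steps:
$B = 180$ ($B = -16 - -196 = -16 + 196 = 180$)
$T{\left(S,O \right)} = \frac{2 O}{180 + S}$ ($T{\left(S,O \right)} = \frac{O + O}{S + 180} = \frac{2 O}{180 + S}$)
$y{\left(-597,296 \right)} - T{\left(-245,-327 \right)} = \left(-438\right) 296 - 2 \left(-327\right) \frac{1}{180 - 245} = -129648 - 2 \left(-327\right) \frac{1}{-65} = -129648 - 2 \left(-327\right) \left(- \frac{1}{65}\right) = -129648 - \frac{654}{65} = - \frac{8427774}{65}$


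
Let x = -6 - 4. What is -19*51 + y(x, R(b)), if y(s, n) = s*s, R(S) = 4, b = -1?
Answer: -869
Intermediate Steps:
x = -10
y(s, n) = s**2
-19*51 + y(x, R(b)) = -19*51 + (-10)**2 = -969 + 100 = -869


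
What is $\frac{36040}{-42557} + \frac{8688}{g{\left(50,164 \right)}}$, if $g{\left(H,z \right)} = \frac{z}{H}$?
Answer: $\frac{4620212560}{1744837} \approx 2647.9$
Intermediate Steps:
$\frac{36040}{-42557} + \frac{8688}{g{\left(50,164 \right)}} = \frac{36040}{-42557} + \frac{8688}{164 \cdot \frac{1}{50}} = 36040 \left(- \frac{1}{42557}\right) + \frac{8688}{164 \cdot \frac{1}{50}} = - \frac{36040}{42557} + \frac{8688}{\frac{82}{25}} = - \frac{36040}{42557} + 8688 \cdot \frac{25}{82} = - \frac{36040}{42557} + \frac{108600}{41} = \frac{4620212560}{1744837}$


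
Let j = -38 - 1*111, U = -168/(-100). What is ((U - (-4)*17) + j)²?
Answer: 3932289/625 ≈ 6291.7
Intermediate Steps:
U = 42/25 (U = -168*(-1/100) = 42/25 ≈ 1.6800)
j = -149 (j = -38 - 111 = -149)
((U - (-4)*17) + j)² = ((42/25 - (-4)*17) - 149)² = ((42/25 - 1*(-68)) - 149)² = ((42/25 + 68) - 149)² = (1742/25 - 149)² = (-1983/25)² = 3932289/625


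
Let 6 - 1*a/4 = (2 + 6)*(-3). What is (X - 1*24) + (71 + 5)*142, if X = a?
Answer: 10888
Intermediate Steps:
a = 120 (a = 24 - 4*(2 + 6)*(-3) = 24 - 32*(-3) = 24 - 4*(-24) = 24 + 96 = 120)
X = 120
(X - 1*24) + (71 + 5)*142 = (120 - 1*24) + (71 + 5)*142 = (120 - 24) + 76*142 = 96 + 10792 = 10888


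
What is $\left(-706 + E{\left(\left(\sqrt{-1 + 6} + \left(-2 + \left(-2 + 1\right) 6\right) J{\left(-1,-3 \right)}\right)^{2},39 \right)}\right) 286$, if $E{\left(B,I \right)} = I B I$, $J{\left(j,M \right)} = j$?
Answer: $29813498 + 6960096 \sqrt{5} \approx 4.5377 \cdot 10^{7}$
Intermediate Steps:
$E{\left(B,I \right)} = B I^{2}$
$\left(-706 + E{\left(\left(\sqrt{-1 + 6} + \left(-2 + \left(-2 + 1\right) 6\right) J{\left(-1,-3 \right)}\right)^{2},39 \right)}\right) 286 = \left(-706 + \left(\sqrt{-1 + 6} + \left(-2 + \left(-2 + 1\right) 6\right) \left(-1\right)\right)^{2} \cdot 39^{2}\right) 286 = \left(-706 + \left(\sqrt{5} + \left(-2 - 6\right) \left(-1\right)\right)^{2} \cdot 1521\right) 286 = \left(-706 + \left(\sqrt{5} - -8\right)^{2} \cdot 1521\right) 286 = \left(-706 + \left(\sqrt{5} + 8\right)^{2} \cdot 1521\right) 286 = \left(-706 + \left(8 + \sqrt{5}\right)^{2} \cdot 1521\right) 286 = \left(-706 + 1521 \left(8 + \sqrt{5}\right)^{2}\right) 286 = -201916 + 435006 \left(8 + \sqrt{5}\right)^{2}$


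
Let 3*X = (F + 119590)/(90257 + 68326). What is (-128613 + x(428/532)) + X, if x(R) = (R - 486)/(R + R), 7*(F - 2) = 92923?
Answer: -91873589069921/712672002 ≈ -1.2891e+5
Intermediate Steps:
F = 92937/7 (F = 2 + (⅐)*92923 = 2 + 92923/7 = 92937/7 ≈ 13277.)
X = 930067/3330243 (X = ((92937/7 + 119590)/(90257 + 68326))/3 = ((930067/7)/158583)/3 = ((930067/7)*(1/158583))/3 = (⅓)*(930067/1110081) = 930067/3330243 ≈ 0.27928)
x(R) = (-486 + R)/(2*R) (x(R) = (-486 + R)/((2*R)) = (-486 + R)*(1/(2*R)) = (-486 + R)/(2*R))
(-128613 + x(428/532)) + X = (-128613 + (-486 + 428/532)/(2*((428/532)))) + 930067/3330243 = (-128613 + (-486 + 428*(1/532))/(2*((428*(1/532))))) + 930067/3330243 = (-128613 + (-486 + 107/133)/(2*(107/133))) + 930067/3330243 = (-128613 + (½)*(133/107)*(-64531/133)) + 930067/3330243 = (-128613 - 64531/214) + 930067/3330243 = -27587713/214 + 930067/3330243 = -91873589069921/712672002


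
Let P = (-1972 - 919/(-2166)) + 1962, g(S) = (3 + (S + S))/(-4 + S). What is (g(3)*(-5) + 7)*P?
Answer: -539266/1083 ≈ -497.94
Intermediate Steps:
g(S) = (3 + 2*S)/(-4 + S)
P = -20741/2166 (P = (-1972 - 919*(-1/2166)) + 1962 = (-1972 + 919/2166) + 1962 = -4270433/2166 + 1962 = -20741/2166 ≈ -9.5757)
(g(3)*(-5) + 7)*P = (((3 + 2*3)/(-4 + 3))*(-5) + 7)*(-20741/2166) = (((3 + 6)/(-1))*(-5) + 7)*(-20741/2166) = (-1*9*(-5) + 7)*(-20741/2166) = (-9*(-5) + 7)*(-20741/2166) = (45 + 7)*(-20741/2166) = 52*(-20741/2166) = -539266/1083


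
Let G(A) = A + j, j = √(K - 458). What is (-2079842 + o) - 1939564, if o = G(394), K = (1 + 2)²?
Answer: -4019012 + I*√449 ≈ -4.019e+6 + 21.19*I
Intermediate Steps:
K = 9 (K = 3² = 9)
j = I*√449 (j = √(9 - 458) = √(-449) = I*√449 ≈ 21.19*I)
G(A) = A + I*√449
o = 394 + I*√449 ≈ 394.0 + 21.19*I
(-2079842 + o) - 1939564 = (-2079842 + (394 + I*√449)) - 1939564 = (-2079448 + I*√449) - 1939564 = -4019012 + I*√449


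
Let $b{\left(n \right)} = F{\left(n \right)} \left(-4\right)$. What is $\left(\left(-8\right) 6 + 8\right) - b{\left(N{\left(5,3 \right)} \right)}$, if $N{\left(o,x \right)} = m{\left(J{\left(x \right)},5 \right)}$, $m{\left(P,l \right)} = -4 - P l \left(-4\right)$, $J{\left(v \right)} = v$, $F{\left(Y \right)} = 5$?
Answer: $-20$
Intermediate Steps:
$m{\left(P,l \right)} = -4 + 4 P l$ ($m{\left(P,l \right)} = -4 - - 4 P l = -4 + 4 P l$)
$N{\left(o,x \right)} = -4 + 20 x$ ($N{\left(o,x \right)} = -4 + 4 x 5 = -4 + 20 x$)
$b{\left(n \right)} = -20$ ($b{\left(n \right)} = 5 \left(-4\right) = -20$)
$\left(\left(-8\right) 6 + 8\right) - b{\left(N{\left(5,3 \right)} \right)} = \left(\left(-8\right) 6 + 8\right) - -20 = \left(-48 + 8\right) + 20 = -40 + 20 = -20$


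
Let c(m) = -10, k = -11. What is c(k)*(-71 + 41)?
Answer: 300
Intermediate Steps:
c(k)*(-71 + 41) = -10*(-71 + 41) = -10*(-30) = 300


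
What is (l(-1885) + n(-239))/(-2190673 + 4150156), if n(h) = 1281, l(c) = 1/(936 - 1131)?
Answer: 249794/382099185 ≈ 0.00065374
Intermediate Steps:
l(c) = -1/195 (l(c) = 1/(-195) = -1/195)
(l(-1885) + n(-239))/(-2190673 + 4150156) = (-1/195 + 1281)/(-2190673 + 4150156) = (249794/195)/1959483 = (249794/195)*(1/1959483) = 249794/382099185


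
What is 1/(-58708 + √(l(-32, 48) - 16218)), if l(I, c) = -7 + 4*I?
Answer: -58708/3446645617 - 3*I*√1817/3446645617 ≈ -1.7033e-5 - 3.7102e-8*I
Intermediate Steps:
1/(-58708 + √(l(-32, 48) - 16218)) = 1/(-58708 + √((-7 + 4*(-32)) - 16218)) = 1/(-58708 + √((-7 - 128) - 16218)) = 1/(-58708 + √(-135 - 16218)) = 1/(-58708 + √(-16353)) = 1/(-58708 + 3*I*√1817)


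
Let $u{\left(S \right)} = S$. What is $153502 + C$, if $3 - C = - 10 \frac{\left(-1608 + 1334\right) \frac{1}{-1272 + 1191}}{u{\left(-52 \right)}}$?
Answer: $\frac{161640080}{1053} \approx 1.535 \cdot 10^{5}$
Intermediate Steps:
$C = \frac{2474}{1053}$ ($C = 3 - - 10 \frac{\left(-1608 + 1334\right) \frac{1}{-1272 + 1191}}{-52} = 3 - - 10 - \frac{274}{-81} \left(- \frac{1}{52}\right) = 3 - - 10 \left(-274\right) \left(- \frac{1}{81}\right) \left(- \frac{1}{52}\right) = 3 - - 10 \cdot \frac{274}{81} \left(- \frac{1}{52}\right) = 3 - \left(-10\right) \left(- \frac{137}{2106}\right) = 3 - \frac{685}{1053} = \frac{2474}{1053} \approx 2.3495$)
$153502 + C = 153502 + \frac{2474}{1053} = \frac{161640080}{1053}$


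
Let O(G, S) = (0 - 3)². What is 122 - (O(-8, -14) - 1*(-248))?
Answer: -135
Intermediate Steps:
O(G, S) = 9 (O(G, S) = (-3)² = 9)
122 - (O(-8, -14) - 1*(-248)) = 122 - (9 - 1*(-248)) = 122 - (9 + 248) = 122 - 1*257 = 122 - 257 = -135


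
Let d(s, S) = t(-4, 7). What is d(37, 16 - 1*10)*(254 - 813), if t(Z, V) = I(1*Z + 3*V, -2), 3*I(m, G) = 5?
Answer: -2795/3 ≈ -931.67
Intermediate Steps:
I(m, G) = 5/3 (I(m, G) = (1/3)*5 = 5/3)
t(Z, V) = 5/3
d(s, S) = 5/3
d(37, 16 - 1*10)*(254 - 813) = 5*(254 - 813)/3 = (5/3)*(-559) = -2795/3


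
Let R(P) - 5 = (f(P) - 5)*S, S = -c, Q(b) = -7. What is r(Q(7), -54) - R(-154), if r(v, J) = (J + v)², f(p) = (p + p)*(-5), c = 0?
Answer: 3716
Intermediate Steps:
f(p) = -10*p (f(p) = (2*p)*(-5) = -10*p)
S = 0 (S = -1*0 = 0)
R(P) = 5 (R(P) = 5 + (-10*P - 5)*0 = 5 + (-5 - 10*P)*0 = 5 + 0 = 5)
r(Q(7), -54) - R(-154) = (-54 - 7)² - 1*5 = (-61)² - 5 = 3721 - 5 = 3716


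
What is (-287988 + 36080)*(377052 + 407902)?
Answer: -197736192232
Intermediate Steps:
(-287988 + 36080)*(377052 + 407902) = -251908*784954 = -197736192232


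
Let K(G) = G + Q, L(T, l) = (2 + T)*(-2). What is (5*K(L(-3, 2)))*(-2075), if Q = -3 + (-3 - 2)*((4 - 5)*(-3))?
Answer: 166000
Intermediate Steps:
L(T, l) = -4 - 2*T
Q = -18 (Q = -3 - (-5)*(-3) = -3 - 5*3 = -3 - 15 = -18)
K(G) = -18 + G (K(G) = G - 18 = -18 + G)
(5*K(L(-3, 2)))*(-2075) = (5*(-18 + (-4 - 2*(-3))))*(-2075) = (5*(-18 + (-4 + 6)))*(-2075) = (5*(-18 + 2))*(-2075) = (5*(-16))*(-2075) = -80*(-2075) = 166000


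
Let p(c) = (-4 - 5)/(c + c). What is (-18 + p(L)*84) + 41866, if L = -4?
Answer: 83885/2 ≈ 41943.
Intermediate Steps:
p(c) = -9/(2*c) (p(c) = -9*1/(2*c) = -9/(2*c))
(-18 + p(L)*84) + 41866 = (-18 - 9/2/(-4)*84) + 41866 = (-18 - 9/2*(-¼)*84) + 41866 = (-18 + (9/8)*84) + 41866 = (-18 + 189/2) + 41866 = 153/2 + 41866 = 83885/2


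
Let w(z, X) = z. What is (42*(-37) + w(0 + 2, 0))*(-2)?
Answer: 3104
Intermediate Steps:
(42*(-37) + w(0 + 2, 0))*(-2) = (42*(-37) + (0 + 2))*(-2) = (-1554 + 2)*(-2) = -1552*(-2) = 3104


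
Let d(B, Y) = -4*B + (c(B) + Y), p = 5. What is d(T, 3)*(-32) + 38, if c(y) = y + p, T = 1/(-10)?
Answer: -1138/5 ≈ -227.60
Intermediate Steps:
T = -⅒ ≈ -0.10000
c(y) = 5 + y (c(y) = y + 5 = 5 + y)
d(B, Y) = 5 + Y - 3*B (d(B, Y) = -4*B + ((5 + B) + Y) = -4*B + (5 + B + Y) = 5 + Y - 3*B)
d(T, 3)*(-32) + 38 = (5 + 3 - 3*(-⅒))*(-32) + 38 = (5 + 3 + 3/10)*(-32) + 38 = (83/10)*(-32) + 38 = -1328/5 + 38 = -1138/5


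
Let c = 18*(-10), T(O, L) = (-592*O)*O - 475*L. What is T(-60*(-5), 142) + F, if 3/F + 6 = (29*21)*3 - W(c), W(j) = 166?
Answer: -88290029747/1655 ≈ -5.3347e+7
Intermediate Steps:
T(O, L) = -592*O² - 475*L
c = -180
F = 3/1655 (F = 3/(-6 + ((29*21)*3 - 1*166)) = 3/(-6 + (609*3 - 166)) = 3/(-6 + (1827 - 166)) = 3/(-6 + 1661) = 3/1655 ≈ 0.0018127)
T(-60*(-5), 142) + F = (-592*(-60*(-5))² - 475*142) + 3/1655 = (-592*300² - 67450) + 3/1655 = (-592*90000 - 67450) + 3/1655 = (-53280000 - 67450) + 3/1655 = -53347450 + 3/1655 = -88290029747/1655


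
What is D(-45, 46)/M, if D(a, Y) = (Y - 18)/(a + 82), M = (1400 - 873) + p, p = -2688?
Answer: -28/79957 ≈ -0.00035019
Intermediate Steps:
M = -2161 (M = (1400 - 873) - 2688 = 527 - 2688 = -2161)
D(a, Y) = (-18 + Y)/(82 + a)
D(-45, 46)/M = ((-18 + 46)/(82 - 45))/(-2161) = (28/37)*(-1/2161) = -28/79957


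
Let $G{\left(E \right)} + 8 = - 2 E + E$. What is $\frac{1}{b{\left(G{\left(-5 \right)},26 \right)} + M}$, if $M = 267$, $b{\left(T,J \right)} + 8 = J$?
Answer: $\frac{1}{285} \approx 0.0035088$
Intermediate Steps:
$G{\left(E \right)} = -8 - E$ ($G{\left(E \right)} = -8 + \left(- 2 E + E\right) = -8 - E$)
$b{\left(T,J \right)} = -8 + J$
$\frac{1}{b{\left(G{\left(-5 \right)},26 \right)} + M} = \frac{1}{\left(-8 + 26\right) + 267} = \frac{1}{18 + 267} = \frac{1}{285}$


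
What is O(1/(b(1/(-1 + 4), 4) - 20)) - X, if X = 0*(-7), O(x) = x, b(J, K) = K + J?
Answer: -3/47 ≈ -0.063830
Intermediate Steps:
b(J, K) = J + K
X = 0
O(1/(b(1/(-1 + 4), 4) - 20)) - X = 1/((1/(-1 + 4) + 4) - 20) - 1*0 = 1/((1/3 + 4) - 20) + 0 = 1/((⅓ + 4) - 20) + 0 = 1/(13/3 - 20) + 0 = 1/(-47/3) + 0 = -3/47 + 0 = -3/47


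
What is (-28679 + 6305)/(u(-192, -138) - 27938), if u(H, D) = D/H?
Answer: 715968/893993 ≈ 0.80087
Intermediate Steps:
(-28679 + 6305)/(u(-192, -138) - 27938) = (-28679 + 6305)/(-138/(-192) - 27938) = -22374/(-138*(-1/192) - 27938) = -22374/(23/32 - 27938) = -22374/(-893993/32) = -22374*(-32/893993) = 715968/893993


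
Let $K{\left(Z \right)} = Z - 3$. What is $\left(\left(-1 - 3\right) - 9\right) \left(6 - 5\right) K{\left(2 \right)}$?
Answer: $13$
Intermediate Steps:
$K{\left(Z \right)} = -3 + Z$ ($K{\left(Z \right)} = Z - 3 = -3 + Z$)
$\left(\left(-1 - 3\right) - 9\right) \left(6 - 5\right) K{\left(2 \right)} = \left(\left(-1 - 3\right) - 9\right) \left(6 - 5\right) \left(-3 + 2\right) = \left(\left(-1 - 3\right) - 9\right) 1 \left(-1\right) = \left(-4 - 9\right) 1 \left(-1\right) = \left(-13\right) 1 \left(-1\right) = \left(-13\right) \left(-1\right) = 13$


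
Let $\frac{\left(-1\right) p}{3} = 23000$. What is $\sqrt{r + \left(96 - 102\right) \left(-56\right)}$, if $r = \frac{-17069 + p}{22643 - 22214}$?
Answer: $\frac{5 \sqrt{996567}}{429} \approx 11.635$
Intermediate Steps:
$p = -69000$ ($p = \left(-3\right) 23000 = -69000$)
$r = - \frac{86069}{429}$ ($r = \frac{-17069 - 69000}{22643 - 22214} = - \frac{86069}{429} \approx -200.63$)
$\sqrt{r + \left(96 - 102\right) \left(-56\right)} = \sqrt{- \frac{86069}{429} + \left(96 - 102\right) \left(-56\right)} = \sqrt{- \frac{86069}{429} - -336} = \sqrt{- \frac{86069}{429} + 336} = \sqrt{\frac{58075}{429}} = \frac{5 \sqrt{996567}}{429}$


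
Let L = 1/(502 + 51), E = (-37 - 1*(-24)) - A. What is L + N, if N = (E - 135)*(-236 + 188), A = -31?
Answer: 3105649/553 ≈ 5616.0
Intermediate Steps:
E = 18 (E = (-37 - 1*(-24)) - 1*(-31) = (-37 + 24) + 31 = -13 + 31 = 18)
N = 5616 (N = (18 - 135)*(-236 + 188) = -117*(-48) = 5616)
L = 1/553 ≈ 0.0018083
L + N = 1/553 + 5616 = 3105649/553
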